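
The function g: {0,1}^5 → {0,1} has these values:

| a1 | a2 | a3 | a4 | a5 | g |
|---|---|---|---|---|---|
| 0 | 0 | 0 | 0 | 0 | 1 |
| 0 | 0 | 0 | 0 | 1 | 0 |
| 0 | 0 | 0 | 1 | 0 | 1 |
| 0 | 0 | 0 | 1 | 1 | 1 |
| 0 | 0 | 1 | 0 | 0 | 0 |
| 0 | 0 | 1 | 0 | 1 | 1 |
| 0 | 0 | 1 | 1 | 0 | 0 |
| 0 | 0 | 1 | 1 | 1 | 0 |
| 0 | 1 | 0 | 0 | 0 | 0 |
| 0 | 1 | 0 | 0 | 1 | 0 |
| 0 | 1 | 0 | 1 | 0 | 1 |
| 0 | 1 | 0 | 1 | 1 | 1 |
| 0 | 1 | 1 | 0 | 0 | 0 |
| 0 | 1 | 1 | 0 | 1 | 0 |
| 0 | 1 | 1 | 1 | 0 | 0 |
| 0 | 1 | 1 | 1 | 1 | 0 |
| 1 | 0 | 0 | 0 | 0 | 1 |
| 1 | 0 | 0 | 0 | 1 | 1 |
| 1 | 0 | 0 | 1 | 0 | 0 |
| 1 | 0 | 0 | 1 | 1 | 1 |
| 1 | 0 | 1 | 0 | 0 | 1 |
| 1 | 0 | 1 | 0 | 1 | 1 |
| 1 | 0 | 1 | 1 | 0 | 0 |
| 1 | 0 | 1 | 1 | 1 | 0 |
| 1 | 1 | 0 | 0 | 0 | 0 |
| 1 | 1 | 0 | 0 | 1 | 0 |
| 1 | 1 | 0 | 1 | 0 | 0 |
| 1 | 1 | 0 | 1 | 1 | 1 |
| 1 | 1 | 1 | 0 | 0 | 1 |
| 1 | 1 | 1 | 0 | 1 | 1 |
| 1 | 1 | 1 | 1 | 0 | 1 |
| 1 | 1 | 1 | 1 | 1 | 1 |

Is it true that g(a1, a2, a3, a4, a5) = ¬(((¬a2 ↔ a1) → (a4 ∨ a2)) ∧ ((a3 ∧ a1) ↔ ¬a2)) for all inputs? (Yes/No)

Check the formula against g row by row:
  a1=0, a2=0, a3=0, a4=0, a5=0: formula gives 1, g = 1 ✓
  a1=0, a2=0, a3=0, a4=0, a5=1: formula gives 1, but g = 0 ✗
A single disagreement suffices: at (0,0,0,0,1) they differ, so the formula does not compute g.

No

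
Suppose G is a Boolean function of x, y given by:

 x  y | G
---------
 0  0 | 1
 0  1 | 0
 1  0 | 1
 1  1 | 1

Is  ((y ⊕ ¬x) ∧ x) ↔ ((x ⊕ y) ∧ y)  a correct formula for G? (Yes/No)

No

Evaluate ((y ⊕ ¬x) ∧ x) ↔ ((x ⊕ y) ∧ y) on each row and compare to G:
  x=0, y=0: formula gives 1, G = 1 ✓
  x=0, y=1: formula gives 0, G = 0 ✓
  x=1, y=0: formula gives 1, G = 1 ✓
  x=1, y=1: formula gives 0, but G = 1 ✗
Row (1,1) is a counterexample, so the formula is not equivalent to G.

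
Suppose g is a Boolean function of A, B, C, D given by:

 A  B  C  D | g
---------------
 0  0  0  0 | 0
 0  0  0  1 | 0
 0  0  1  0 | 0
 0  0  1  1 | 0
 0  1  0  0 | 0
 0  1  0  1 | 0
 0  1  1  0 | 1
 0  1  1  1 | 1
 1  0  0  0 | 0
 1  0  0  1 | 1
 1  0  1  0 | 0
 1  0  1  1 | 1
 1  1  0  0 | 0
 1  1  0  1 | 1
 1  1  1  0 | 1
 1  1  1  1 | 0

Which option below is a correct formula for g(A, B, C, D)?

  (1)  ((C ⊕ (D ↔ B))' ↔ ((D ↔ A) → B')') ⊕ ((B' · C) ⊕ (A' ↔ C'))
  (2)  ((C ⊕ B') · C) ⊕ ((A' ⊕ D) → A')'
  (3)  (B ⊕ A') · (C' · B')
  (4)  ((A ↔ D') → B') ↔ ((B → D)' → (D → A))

(1) disagrees with g on (0,0,0,1) (formula → 1, table → 0); rule it out.
(3) disagrees with g on (0,0,0,0) (formula → 1, table → 0); rule it out.
(4) disagrees with g on (0,0,0,0) (formula → 1, table → 0); rule it out.
(2) is the remaining candidate, and it agrees with g on all 16 inputs.

2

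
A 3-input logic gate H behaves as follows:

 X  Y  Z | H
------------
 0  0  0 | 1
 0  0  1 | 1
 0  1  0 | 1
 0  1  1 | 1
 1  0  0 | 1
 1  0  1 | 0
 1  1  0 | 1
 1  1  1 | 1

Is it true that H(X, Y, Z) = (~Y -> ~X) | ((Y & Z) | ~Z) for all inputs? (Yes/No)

Test each input against both H and the formula:
  X=0, Y=0, Z=0: formula gives 1, H = 1 ✓
  X=0, Y=0, Z=1: formula gives 1, H = 1 ✓
  X=0, Y=1, Z=0: formula gives 1, H = 1 ✓
  X=0, Y=1, Z=1: formula gives 1, H = 1 ✓
  X=1, Y=0, Z=0: formula gives 1, H = 1 ✓
  …and likewise for the remaining 3 rows.
All 8 rows match — the expression computes H exactly.

Yes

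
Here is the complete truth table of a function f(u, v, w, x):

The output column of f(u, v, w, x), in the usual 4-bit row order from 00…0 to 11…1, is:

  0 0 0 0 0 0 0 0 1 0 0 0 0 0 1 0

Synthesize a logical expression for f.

The 1-rows are (1,0,0,0), (1,1,1,0). Each contributes one minterm — u·¬v·¬w·¬x; u·v·w·¬x — and their disjunction is a sum-of-products form of f.

f(u, v, w, x) = (((u AND NOT v) AND NOT w) AND NOT x) OR (((u AND v) AND w) AND NOT x)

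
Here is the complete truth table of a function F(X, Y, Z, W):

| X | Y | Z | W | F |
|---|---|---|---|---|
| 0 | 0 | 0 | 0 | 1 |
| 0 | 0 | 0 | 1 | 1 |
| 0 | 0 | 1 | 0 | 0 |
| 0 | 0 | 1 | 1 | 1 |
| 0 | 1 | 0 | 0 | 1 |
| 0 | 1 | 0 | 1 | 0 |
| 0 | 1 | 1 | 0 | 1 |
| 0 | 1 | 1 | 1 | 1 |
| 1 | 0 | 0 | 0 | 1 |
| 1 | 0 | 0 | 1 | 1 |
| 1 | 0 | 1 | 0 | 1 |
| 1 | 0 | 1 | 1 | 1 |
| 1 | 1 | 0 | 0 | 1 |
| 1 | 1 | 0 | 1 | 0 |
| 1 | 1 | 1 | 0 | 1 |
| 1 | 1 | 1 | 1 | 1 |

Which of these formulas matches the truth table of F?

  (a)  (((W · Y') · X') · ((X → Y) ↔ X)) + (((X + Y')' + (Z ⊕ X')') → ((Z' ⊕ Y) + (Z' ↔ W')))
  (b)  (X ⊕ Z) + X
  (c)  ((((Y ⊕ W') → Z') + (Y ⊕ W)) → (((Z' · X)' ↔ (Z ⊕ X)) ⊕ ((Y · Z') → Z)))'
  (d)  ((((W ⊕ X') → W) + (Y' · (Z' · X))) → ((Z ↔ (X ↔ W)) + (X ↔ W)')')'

a

(b) disagrees with F on (0,0,0,0) (formula → 0, table → 1); rule it out.
(c) disagrees with F on (0,0,0,0) (formula → 0, table → 1); rule it out.
(d) disagrees with F on (0,0,0,0) (formula → 0, table → 1); rule it out.
Only (a) survives; checking it on all 16 rows confirms it matches F.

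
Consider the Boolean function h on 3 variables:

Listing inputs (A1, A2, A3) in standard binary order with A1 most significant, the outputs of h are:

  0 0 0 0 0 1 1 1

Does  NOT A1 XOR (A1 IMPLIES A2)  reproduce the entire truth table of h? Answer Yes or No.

Check the formula against h row by row:
  A1=0, A2=0, A3=0: formula gives 0, h = 0 ✓
  A1=0, A2=0, A3=1: formula gives 0, h = 0 ✓
  A1=0, A2=1, A3=0: formula gives 0, h = 0 ✓
  A1=0, A2=1, A3=1: formula gives 0, h = 0 ✓
  A1=1, A2=0, A3=0: formula gives 0, h = 0 ✓
  A1=1, A2=0, A3=1: formula gives 0, but h = 1 ✗
Row (1,0,1) is a counterexample, so the formula is not equivalent to h.

No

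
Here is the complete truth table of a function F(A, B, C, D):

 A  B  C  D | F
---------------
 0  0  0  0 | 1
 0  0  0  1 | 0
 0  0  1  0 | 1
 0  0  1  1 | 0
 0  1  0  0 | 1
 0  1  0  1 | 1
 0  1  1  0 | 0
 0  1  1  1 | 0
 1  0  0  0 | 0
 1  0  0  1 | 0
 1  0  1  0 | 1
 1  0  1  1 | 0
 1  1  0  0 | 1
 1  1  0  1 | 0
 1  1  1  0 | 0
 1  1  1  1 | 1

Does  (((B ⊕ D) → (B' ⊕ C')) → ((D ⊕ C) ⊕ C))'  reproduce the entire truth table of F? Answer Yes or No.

Check the formula against F row by row:
  A=0, B=0, C=0, D=0: formula gives 1, F = 1 ✓
  A=0, B=0, C=0, D=1: formula gives 0, F = 0 ✓
  A=0, B=0, C=1, D=0: formula gives 1, F = 1 ✓
  A=0, B=0, C=1, D=1: formula gives 0, F = 0 ✓
  …
  A=0, B=1, C=0, D=1: formula gives 0, but F = 1 ✗
A single disagreement suffices: at (0,1,0,1) they differ, so the formula does not compute F.

No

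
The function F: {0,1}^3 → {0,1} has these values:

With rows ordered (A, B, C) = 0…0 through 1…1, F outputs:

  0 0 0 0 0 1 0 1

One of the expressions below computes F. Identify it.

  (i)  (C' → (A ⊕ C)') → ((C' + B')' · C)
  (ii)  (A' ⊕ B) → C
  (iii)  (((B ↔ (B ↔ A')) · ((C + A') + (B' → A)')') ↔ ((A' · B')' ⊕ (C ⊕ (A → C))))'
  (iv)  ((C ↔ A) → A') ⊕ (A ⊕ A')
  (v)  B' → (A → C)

iv

(i) fails at (0,1,1): the formula yields 1, F is 0.
(ii) fails at (0,0,1): the formula yields 1, F is 0.
(iii) fails at (0,0,0): the formula yields 1, F is 0.
(v) fails at (0,0,0): the formula yields 1, F is 0.
(iv) is the remaining candidate, and it agrees with F on all 8 inputs.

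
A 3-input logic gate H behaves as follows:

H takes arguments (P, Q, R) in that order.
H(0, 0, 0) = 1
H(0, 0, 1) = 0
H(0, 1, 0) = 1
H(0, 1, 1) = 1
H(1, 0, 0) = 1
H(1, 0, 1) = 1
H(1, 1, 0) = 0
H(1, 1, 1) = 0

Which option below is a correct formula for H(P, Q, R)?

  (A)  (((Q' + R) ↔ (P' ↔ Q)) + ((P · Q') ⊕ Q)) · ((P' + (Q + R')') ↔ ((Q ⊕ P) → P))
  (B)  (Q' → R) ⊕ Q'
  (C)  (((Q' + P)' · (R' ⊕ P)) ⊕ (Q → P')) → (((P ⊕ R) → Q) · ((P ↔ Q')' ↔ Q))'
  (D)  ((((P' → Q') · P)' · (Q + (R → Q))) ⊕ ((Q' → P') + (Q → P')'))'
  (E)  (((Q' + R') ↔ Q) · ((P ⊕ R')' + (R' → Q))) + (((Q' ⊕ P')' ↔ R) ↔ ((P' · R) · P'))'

D

(A) fails at (0,0,0): the formula yields 0, H is 1.
(B) fails at (1,0,1): the formula yields 0, H is 1.
(C) fails at (0,0,1): the formula yields 1, H is 0.
(E) fails at (0,0,0): the formula yields 0, H is 1.
(D) is the remaining candidate, and it agrees with H on all 8 inputs.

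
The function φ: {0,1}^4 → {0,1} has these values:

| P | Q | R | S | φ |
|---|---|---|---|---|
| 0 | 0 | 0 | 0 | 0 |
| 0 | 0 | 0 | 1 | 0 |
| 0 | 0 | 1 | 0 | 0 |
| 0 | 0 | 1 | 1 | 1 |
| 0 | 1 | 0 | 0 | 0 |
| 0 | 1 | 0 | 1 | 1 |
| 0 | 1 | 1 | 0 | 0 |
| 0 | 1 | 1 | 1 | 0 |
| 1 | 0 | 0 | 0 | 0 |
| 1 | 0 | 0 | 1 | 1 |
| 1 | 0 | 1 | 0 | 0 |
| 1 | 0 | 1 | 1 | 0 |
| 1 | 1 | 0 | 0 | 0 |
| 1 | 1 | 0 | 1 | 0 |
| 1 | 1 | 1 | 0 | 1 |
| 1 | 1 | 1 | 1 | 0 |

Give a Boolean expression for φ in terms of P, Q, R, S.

The 1-rows are (0,0,1,1), (0,1,0,1), (1,0,0,1), (1,1,1,0). Each contributes one minterm — ¬P·¬Q·R·S; ¬P·Q·¬R·S; P·¬Q·¬R·S; P·Q·R·¬S — and their disjunction is a sum-of-products form of φ.

φ(P, Q, R, S) = (((((P' · Q') · R) · S) + (((P' · Q) · R') · S)) + (((P · Q') · R') · S)) + (((P · Q) · R) · S')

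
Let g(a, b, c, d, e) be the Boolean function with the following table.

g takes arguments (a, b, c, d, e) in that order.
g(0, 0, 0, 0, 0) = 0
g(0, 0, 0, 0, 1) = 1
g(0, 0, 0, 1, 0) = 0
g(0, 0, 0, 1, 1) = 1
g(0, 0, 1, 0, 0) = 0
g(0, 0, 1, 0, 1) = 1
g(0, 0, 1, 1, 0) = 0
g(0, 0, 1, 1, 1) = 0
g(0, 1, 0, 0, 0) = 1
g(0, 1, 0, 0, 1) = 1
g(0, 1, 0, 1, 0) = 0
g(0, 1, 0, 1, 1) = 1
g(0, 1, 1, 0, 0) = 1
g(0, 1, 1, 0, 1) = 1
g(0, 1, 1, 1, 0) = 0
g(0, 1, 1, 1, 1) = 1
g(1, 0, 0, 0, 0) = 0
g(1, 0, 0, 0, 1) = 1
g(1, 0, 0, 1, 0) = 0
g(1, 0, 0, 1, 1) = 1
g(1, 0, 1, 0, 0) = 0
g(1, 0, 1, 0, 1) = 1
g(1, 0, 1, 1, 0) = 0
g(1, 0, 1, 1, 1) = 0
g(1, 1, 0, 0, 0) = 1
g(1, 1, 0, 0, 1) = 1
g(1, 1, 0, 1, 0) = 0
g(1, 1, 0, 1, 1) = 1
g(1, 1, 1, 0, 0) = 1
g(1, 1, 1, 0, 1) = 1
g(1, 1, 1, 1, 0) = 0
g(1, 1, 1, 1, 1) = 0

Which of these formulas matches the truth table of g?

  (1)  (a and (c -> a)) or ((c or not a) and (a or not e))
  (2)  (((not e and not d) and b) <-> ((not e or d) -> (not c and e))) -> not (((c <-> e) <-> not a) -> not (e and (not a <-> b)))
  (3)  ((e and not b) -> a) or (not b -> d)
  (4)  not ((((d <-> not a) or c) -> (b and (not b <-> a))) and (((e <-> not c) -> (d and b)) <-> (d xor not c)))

(1): at (0,0,0,0,0) it gives 1, but g = 0 — eliminated.
(3): at (0,0,0,0,0) it gives 1, but g = 0 — eliminated.
(4): at (0,0,0,1,0) it gives 1, but g = 0 — eliminated.
(2) is the remaining candidate, and it agrees with g on all 32 inputs.

2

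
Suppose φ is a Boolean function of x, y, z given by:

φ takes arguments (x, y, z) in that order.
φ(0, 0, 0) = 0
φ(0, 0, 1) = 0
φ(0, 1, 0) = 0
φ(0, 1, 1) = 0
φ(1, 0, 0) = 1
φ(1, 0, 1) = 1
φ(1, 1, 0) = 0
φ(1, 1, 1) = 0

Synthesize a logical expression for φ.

φ(x, y, z) = ((x & ~y) & ~z) | ((x & ~y) & z)

φ=1 on 2 inputs: (1,0,0), (1,0,1). Reading each as a conjunction of literals (x·¬y·¬z, x·¬y·z) and taking the OR gives the canonical DNF.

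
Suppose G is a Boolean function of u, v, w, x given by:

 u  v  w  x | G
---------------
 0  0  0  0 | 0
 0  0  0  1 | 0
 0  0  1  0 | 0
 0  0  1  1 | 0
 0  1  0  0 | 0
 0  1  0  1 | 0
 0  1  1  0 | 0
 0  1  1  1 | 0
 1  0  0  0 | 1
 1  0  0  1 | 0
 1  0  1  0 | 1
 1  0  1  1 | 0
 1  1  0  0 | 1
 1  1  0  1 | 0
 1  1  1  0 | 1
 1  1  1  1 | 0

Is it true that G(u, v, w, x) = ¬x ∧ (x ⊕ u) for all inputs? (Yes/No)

Evaluate ¬x ∧ (x ⊕ u) on each row and compare to G:
  u=0, v=0, w=0, x=0: formula gives 0, G = 0 ✓
  u=0, v=0, w=0, x=1: formula gives 0, G = 0 ✓
  u=0, v=0, w=1, x=0: formula gives 0, G = 0 ✓
  u=0, v=0, w=1, x=1: formula gives 0, G = 0 ✓
  … (the remaining 12 rows also agree.)
No disagreement on any input; they are logically equivalent.

Yes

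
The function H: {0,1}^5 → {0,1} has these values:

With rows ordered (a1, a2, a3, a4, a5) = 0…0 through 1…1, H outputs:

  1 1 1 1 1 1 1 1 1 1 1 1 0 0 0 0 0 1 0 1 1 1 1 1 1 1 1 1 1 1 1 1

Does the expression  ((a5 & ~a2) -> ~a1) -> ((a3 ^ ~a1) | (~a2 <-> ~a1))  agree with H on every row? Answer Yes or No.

Yes

Evaluate ((a5 & ~a2) -> ~a1) -> ((a3 ^ ~a1) | (~a2 <-> ~a1)) on each row and compare to H:
  a1=0, a2=0, a3=0, a4=0, a5=0: formula gives 1, H = 1 ✓
  a1=0, a2=0, a3=0, a4=0, a5=1: formula gives 1, H = 1 ✓
  a1=0, a2=0, a3=0, a4=1, a5=0: formula gives 1, H = 1 ✓
  a1=0, a2=0, a3=0, a4=1, a5=1: formula gives 1, H = 1 ✓
  …and likewise for the remaining 28 rows.
All 32 rows match — the expression computes H exactly.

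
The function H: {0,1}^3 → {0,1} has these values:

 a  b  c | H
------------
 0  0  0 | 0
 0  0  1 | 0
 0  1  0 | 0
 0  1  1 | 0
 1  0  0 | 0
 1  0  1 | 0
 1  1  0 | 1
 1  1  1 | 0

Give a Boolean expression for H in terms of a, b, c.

H(a, b, c) = (a ∧ b) ∧ ¬c

Only row (1,1,0) gives 1. That row's minterm a·b·¬c is H directly.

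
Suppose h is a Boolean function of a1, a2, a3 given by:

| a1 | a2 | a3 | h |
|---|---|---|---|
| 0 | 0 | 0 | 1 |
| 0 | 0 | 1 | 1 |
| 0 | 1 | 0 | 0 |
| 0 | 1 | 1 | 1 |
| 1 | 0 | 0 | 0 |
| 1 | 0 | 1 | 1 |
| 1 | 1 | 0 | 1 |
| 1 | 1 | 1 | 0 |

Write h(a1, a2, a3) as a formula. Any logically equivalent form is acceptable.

There are just 3 zero rows: (0,1,0), (1,0,0), (1,1,1). Their minterms are ¬a1·a2·¬a3, a1·¬a2·¬a3, a1·a2·a3; the OR of those covers precisely the 0-outputs, and negating it yields h.

h(a1, a2, a3) = ¬((((¬a1 ∧ a2) ∧ ¬a3) ∨ ((a1 ∧ ¬a2) ∧ ¬a3)) ∨ ((a1 ∧ a2) ∧ a3))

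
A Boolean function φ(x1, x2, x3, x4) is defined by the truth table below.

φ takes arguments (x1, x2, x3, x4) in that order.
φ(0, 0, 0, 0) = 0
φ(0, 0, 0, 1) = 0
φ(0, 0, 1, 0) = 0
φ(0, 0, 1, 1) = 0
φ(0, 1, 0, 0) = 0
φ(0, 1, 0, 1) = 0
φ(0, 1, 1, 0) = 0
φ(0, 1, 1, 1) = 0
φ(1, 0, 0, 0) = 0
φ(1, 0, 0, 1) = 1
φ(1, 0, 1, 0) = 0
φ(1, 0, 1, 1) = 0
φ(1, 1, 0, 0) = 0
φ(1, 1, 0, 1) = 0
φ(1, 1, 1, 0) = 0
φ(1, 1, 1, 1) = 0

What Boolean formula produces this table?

Only row (1,0,0,1) gives 1. That row's minterm x1·¬x2·¬x3·x4 is φ directly.

φ(x1, x2, x3, x4) = ((x1 AND NOT x2) AND NOT x3) AND x4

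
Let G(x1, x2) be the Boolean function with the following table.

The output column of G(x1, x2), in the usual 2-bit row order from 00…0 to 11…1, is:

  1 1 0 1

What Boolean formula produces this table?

G(x1, x2) = x1 → x2

This is x1 → x2 (false only at 1,0).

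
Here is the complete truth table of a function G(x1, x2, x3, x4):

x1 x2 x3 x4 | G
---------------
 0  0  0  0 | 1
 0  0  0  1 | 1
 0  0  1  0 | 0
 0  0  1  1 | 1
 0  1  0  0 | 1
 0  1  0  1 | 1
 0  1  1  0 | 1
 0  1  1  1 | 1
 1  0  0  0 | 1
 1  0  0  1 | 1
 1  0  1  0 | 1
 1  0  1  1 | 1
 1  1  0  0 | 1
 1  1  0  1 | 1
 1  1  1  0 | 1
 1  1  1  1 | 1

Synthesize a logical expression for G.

G(x1, x2, x3, x4) = ~(((~x1 & ~x2) & x3) & ~x4)

G is 0 on exactly one input, (0,0,1,0), whose minterm is ¬x1·¬x2·x3·¬x4. So G is the negation of that single conjunction.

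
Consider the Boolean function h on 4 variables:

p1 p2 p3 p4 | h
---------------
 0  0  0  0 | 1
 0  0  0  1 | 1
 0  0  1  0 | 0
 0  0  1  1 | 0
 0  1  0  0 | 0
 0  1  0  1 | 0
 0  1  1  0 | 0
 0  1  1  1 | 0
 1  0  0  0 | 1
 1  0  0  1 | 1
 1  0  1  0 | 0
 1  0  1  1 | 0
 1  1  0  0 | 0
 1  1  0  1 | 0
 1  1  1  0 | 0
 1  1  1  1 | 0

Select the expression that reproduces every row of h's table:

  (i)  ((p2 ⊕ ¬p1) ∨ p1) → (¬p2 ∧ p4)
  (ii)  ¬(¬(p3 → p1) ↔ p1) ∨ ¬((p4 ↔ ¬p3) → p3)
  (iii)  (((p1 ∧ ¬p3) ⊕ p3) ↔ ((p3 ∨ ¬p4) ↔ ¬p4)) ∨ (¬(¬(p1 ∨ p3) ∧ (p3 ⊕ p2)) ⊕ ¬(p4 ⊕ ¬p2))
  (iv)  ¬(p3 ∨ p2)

iv

(i): at (0,0,0,0) it gives 0, but h = 1 — eliminated.
(ii): at (0,0,0,0) it gives 0, but h = 1 — eliminated.
(iii): at (0,0,0,1) it gives 0, but h = 1 — eliminated.
That leaves (iv). Evaluating it on every row reproduces the table of h exactly.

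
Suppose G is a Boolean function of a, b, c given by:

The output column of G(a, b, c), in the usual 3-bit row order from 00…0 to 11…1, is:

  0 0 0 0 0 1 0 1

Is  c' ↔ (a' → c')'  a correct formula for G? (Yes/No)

Evaluate c' ↔ (a' → c')' on each row and compare to G:
  a=0, b=0, c=0: formula gives 0, G = 0 ✓
  a=0, b=0, c=1: formula gives 0, G = 0 ✓
  a=0, b=1, c=0: formula gives 0, G = 0 ✓
  a=0, b=1, c=1: formula gives 0, G = 0 ✓
  a=1, b=0, c=0: formula gives 0, G = 0 ✓
  …and likewise for the remaining 3 rows.
Every row agrees, so the formula is equivalent.

Yes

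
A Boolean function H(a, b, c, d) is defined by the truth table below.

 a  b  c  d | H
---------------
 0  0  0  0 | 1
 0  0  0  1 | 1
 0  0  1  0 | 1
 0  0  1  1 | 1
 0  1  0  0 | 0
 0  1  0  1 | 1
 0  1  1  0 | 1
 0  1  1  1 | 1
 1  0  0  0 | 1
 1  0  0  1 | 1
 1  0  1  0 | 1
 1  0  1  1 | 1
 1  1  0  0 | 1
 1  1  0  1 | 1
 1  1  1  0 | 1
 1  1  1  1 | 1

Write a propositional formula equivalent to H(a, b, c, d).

Only row (0,1,0,0) gives 0. So H is 1 everywhere except there — the complement of the minterm ¬a·b·¬c·¬d.

H(a, b, c, d) = not (((not a and b) and not c) and not d)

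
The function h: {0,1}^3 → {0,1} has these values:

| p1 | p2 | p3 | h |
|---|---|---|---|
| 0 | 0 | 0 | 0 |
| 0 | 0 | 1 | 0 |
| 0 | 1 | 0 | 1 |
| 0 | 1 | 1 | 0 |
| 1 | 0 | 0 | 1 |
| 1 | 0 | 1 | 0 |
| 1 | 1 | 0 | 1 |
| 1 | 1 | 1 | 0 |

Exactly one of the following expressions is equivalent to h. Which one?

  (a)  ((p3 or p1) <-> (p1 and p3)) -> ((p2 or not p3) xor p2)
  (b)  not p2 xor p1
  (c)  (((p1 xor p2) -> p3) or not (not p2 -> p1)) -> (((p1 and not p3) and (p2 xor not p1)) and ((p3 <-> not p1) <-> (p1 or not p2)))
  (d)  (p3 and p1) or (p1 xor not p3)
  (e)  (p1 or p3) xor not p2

(a) disagrees with h on (0,0,0) (formula → 1, table → 0); rule it out.
(b) disagrees with h on (0,0,0) (formula → 1, table → 0); rule it out.
(d) disagrees with h on (0,0,0) (formula → 1, table → 0); rule it out.
(e) disagrees with h on (0,0,0) (formula → 1, table → 0); rule it out.
(c) is the remaining candidate, and it agrees with h on all 8 inputs.

c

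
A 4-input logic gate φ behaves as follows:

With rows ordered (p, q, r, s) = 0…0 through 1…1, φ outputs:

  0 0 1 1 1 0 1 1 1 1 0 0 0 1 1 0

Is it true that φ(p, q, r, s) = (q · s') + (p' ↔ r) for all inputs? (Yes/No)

No

Check the formula against φ row by row:
  p=0, q=0, r=0, s=0: formula gives 0, φ = 0 ✓
  p=0, q=0, r=0, s=1: formula gives 0, φ = 0 ✓
  p=0, q=0, r=1, s=0: formula gives 1, φ = 1 ✓
  p=0, q=0, r=1, s=1: formula gives 1, φ = 1 ✓
  …
  p=1, q=1, r=0, s=0: formula gives 1, but φ = 0 ✗
Since they disagree at (1,1,0,0), the expression is not a correct formula for φ.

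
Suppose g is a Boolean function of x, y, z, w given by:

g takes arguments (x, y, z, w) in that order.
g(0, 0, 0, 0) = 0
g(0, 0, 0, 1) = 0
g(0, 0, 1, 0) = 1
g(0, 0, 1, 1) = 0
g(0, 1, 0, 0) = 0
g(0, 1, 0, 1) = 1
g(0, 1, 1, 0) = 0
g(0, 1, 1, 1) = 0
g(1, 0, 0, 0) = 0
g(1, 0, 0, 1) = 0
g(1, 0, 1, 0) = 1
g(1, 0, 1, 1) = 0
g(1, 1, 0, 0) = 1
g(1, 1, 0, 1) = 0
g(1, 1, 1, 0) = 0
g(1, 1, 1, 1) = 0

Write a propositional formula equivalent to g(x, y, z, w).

g=1 on 4 inputs: (0,0,1,0), (0,1,0,1), (1,0,1,0), (1,1,0,0). Reading each as a conjunction of literals (¬x·¬y·z·¬w, ¬x·y·¬z·w, x·¬y·z·¬w, x·y·¬z·¬w) and taking the OR gives the canonical DNF.

g(x, y, z, w) = (((((x' · y') · z) · w') + (((x' · y) · z') · w)) + (((x · y') · z) · w')) + (((x · y) · z') · w')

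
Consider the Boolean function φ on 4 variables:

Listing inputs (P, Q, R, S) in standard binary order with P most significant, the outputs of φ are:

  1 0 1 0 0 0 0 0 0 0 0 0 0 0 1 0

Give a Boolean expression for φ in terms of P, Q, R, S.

φ(P, Q, R, S) = ((((P' · Q') · R') · S') + (((P' · Q') · R) · S')) + (((P · Q) · R) · S')

The 1-rows are (0,0,0,0), (0,0,1,0), (1,1,1,0). Each contributes one minterm — ¬P·¬Q·¬R·¬S; ¬P·¬Q·R·¬S; P·Q·R·¬S — and their disjunction is a sum-of-products form of φ.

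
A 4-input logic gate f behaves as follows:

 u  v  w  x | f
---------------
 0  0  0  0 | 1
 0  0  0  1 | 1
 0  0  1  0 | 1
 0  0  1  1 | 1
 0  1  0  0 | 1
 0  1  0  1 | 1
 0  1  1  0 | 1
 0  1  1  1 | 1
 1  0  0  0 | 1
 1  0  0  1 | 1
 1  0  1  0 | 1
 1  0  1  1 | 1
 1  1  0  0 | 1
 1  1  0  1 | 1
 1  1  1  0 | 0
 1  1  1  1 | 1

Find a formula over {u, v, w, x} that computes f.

f(u, v, w, x) = ¬(((u ∧ v) ∧ w) ∧ ¬x)

Only row (1,1,1,0) gives 0. So f is 1 everywhere except there — the complement of the minterm u·v·w·¬x.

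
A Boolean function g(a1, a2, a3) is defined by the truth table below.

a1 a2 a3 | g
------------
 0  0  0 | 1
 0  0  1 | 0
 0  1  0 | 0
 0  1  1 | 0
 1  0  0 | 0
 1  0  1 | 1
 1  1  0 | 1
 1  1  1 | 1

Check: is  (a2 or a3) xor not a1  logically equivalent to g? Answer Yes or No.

Yes

Evaluate (a2 or a3) xor not a1 on each row and compare to g:
  a1=0, a2=0, a3=0: formula gives 1, g = 1 ✓
  a1=0, a2=0, a3=1: formula gives 0, g = 0 ✓
  a1=0, a2=1, a3=0: formula gives 0, g = 0 ✓
  a1=0, a2=1, a3=1: formula gives 0, g = 0 ✓
  a1=1, a2=0, a3=0: formula gives 0, g = 0 ✓
  … (the remaining 3 rows also agree.)
All 8 rows match — the expression computes g exactly.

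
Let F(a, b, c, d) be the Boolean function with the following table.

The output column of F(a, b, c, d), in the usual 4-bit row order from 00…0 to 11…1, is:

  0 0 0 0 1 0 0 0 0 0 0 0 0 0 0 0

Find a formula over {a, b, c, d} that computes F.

F(a, b, c, d) = ((NOT a AND b) AND NOT c) AND NOT d

Only row (0,1,0,0) gives 1. That row's minterm ¬a·b·¬c·¬d is F directly.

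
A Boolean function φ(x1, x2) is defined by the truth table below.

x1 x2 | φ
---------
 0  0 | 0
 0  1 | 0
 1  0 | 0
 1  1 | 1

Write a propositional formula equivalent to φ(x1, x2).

φ(x1, x2) = x1 ∧ x2

The output is 1 only when every input is 1 — the AND of all inputs.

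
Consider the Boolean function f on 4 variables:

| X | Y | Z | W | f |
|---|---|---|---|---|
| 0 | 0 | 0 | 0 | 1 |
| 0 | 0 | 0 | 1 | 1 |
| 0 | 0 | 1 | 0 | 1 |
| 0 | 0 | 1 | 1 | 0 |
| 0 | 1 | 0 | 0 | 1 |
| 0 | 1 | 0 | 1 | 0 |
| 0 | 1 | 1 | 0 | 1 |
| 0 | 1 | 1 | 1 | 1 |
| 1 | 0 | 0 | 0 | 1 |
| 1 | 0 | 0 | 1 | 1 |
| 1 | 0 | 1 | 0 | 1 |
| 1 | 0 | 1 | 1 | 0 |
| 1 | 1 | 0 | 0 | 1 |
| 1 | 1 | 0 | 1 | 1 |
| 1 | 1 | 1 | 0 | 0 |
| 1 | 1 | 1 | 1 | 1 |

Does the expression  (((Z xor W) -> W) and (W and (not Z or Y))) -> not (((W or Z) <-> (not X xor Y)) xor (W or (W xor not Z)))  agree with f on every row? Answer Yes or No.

No

Test each input against both f and the formula:
  X=0, Y=0, Z=0, W=0: formula gives 1, f = 1 ✓
  X=0, Y=0, Z=0, W=1: formula gives 1, f = 1 ✓
  X=0, Y=0, Z=1, W=0: formula gives 1, f = 1 ✓
  X=0, Y=0, Z=1, W=1: formula gives 1, but f = 0 ✗
A single disagreement suffices: at (0,0,1,1) they differ, so the formula does not compute f.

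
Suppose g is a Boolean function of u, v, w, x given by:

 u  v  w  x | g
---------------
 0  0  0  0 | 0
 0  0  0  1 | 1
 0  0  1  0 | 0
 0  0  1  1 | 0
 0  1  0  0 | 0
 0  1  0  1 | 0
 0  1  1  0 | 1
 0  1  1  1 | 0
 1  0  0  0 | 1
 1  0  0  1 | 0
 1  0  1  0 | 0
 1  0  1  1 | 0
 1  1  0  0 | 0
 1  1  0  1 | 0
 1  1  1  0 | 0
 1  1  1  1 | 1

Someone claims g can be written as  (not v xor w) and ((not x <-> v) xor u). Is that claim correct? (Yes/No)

Evaluate (not v xor w) and ((not x <-> v) xor u) on each row and compare to g:
  u=0, v=0, w=0, x=0: formula gives 0, g = 0 ✓
  u=0, v=0, w=0, x=1: formula gives 1, g = 1 ✓
  u=0, v=0, w=1, x=0: formula gives 0, g = 0 ✓
  u=0, v=0, w=1, x=1: formula gives 0, g = 0 ✓
  … (the remaining 12 rows also agree.)
Every row agrees, so the formula is equivalent.

Yes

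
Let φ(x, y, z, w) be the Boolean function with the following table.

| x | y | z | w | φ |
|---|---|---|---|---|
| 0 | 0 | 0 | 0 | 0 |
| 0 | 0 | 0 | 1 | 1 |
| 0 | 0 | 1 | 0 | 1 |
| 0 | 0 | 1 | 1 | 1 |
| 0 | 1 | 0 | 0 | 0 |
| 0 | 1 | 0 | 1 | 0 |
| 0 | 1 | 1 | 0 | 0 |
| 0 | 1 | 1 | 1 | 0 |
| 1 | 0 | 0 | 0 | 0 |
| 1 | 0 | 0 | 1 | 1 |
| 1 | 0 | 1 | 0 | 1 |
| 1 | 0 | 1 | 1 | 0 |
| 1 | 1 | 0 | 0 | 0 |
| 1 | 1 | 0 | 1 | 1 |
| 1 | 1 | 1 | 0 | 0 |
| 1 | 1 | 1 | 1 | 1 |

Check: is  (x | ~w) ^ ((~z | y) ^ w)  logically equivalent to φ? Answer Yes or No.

No

Test each input against both φ and the formula:
  x=0, y=0, z=0, w=0: formula gives 0, φ = 0 ✓
  x=0, y=0, z=0, w=1: formula gives 0, but φ = 1 ✗
Since they disagree at (0,0,0,1), the expression is not a correct formula for φ.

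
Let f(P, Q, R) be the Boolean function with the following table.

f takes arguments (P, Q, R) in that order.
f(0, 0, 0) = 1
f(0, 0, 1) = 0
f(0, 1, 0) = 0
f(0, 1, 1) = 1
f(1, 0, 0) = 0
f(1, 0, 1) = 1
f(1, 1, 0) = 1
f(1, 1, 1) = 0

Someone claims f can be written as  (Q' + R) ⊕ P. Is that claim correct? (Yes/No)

No

Test each input against both f and the formula:
  P=0, Q=0, R=0: formula gives 1, f = 1 ✓
  P=0, Q=0, R=1: formula gives 1, but f = 0 ✗
Since they disagree at (0,0,1), the expression is not a correct formula for f.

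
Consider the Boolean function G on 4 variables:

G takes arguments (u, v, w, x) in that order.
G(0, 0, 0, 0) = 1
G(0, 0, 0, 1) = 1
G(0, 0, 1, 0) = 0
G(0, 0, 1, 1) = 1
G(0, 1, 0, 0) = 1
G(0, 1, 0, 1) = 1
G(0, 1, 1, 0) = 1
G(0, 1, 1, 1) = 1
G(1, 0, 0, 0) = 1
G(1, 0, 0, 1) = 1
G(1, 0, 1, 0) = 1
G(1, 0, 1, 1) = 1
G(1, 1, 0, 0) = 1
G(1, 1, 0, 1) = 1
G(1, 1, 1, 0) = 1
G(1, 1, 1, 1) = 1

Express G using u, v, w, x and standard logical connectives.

G is 0 on exactly one input, (0,0,1,0), whose minterm is ¬u·¬v·w·¬x. So G is the negation of that single conjunction.

G(u, v, w, x) = (((u' · v') · w) · x')'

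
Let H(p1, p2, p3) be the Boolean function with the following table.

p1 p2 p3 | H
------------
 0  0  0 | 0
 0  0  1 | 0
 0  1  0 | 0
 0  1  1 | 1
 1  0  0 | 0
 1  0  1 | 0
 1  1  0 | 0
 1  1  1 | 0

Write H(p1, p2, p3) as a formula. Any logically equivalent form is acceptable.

H(p1, p2, p3) = (p1' · p2) · p3

Only row (0,1,1) gives 1. That row's minterm ¬p1·p2·p3 is H directly.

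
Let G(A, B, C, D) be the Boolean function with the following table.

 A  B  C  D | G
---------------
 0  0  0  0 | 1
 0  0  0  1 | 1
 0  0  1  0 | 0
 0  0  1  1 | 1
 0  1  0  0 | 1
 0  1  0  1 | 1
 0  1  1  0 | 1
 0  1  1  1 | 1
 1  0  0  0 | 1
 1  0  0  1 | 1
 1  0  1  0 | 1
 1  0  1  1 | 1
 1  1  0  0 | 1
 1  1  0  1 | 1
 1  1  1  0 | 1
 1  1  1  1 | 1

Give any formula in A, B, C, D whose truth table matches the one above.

G(A, B, C, D) = (((A' · B') · C) · D')'

Only row (0,0,1,0) gives 0. So G is 1 everywhere except there — the complement of the minterm ¬A·¬B·C·¬D.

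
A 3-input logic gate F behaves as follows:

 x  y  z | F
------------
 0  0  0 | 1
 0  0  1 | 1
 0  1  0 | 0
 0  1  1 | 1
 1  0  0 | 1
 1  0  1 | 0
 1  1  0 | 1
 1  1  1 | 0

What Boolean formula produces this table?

F is 0 on only 3 rows — (0,1,0), (1,0,1), (1,1,1). Writing each as a minterm (¬x·y·¬z, x·¬y·z, x·y·z) and OR-ing them characterizes exactly where F=0, so F is the negation of that disjunction.

F(x, y, z) = ~((((~x & y) & ~z) | ((x & ~y) & z)) | ((x & y) & z))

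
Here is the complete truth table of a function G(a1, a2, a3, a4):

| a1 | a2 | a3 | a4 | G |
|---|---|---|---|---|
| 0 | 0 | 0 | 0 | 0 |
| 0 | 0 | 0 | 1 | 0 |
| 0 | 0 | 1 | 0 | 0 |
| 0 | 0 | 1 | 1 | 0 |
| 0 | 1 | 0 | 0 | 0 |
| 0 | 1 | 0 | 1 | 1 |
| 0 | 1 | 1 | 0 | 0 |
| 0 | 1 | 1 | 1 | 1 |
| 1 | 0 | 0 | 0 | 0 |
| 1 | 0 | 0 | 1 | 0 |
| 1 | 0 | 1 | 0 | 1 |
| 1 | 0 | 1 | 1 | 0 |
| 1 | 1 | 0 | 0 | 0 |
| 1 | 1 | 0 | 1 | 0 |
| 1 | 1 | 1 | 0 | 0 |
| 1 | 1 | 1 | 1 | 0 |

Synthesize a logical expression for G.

Collect the rows where G=1 — (0,1,0,1), (0,1,1,1), (1,0,1,0) — and write one minterm per row: ¬a1·a2·¬a3·a4, ¬a1·a2·a3·a4, a1·¬a2·a3·¬a4. Their union (logical OR) reproduces the table exactly.

G(a1, a2, a3, a4) = ((((~a1 & a2) & ~a3) & a4) | (((~a1 & a2) & a3) & a4)) | (((a1 & ~a2) & a3) & ~a4)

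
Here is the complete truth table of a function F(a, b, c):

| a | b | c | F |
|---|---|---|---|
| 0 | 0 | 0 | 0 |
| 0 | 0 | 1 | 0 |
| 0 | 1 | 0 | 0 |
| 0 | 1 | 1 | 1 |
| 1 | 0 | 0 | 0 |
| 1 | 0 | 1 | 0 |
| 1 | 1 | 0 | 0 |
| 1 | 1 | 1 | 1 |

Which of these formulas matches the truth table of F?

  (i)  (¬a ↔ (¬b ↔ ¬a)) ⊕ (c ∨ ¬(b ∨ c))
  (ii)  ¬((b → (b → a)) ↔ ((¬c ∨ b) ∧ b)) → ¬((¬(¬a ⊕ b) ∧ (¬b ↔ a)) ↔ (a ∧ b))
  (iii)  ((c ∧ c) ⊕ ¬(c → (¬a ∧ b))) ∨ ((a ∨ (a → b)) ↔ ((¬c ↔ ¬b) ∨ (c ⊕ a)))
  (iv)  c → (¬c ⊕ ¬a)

(ii): at (0,1,0) it gives 1, but F = 0 — eliminated.
(iii): at (0,0,0) it gives 1, but F = 0 — eliminated.
(iv): at (0,0,0) it gives 1, but F = 0 — eliminated.
Only (i) survives; checking it on all 8 rows confirms it matches F.

i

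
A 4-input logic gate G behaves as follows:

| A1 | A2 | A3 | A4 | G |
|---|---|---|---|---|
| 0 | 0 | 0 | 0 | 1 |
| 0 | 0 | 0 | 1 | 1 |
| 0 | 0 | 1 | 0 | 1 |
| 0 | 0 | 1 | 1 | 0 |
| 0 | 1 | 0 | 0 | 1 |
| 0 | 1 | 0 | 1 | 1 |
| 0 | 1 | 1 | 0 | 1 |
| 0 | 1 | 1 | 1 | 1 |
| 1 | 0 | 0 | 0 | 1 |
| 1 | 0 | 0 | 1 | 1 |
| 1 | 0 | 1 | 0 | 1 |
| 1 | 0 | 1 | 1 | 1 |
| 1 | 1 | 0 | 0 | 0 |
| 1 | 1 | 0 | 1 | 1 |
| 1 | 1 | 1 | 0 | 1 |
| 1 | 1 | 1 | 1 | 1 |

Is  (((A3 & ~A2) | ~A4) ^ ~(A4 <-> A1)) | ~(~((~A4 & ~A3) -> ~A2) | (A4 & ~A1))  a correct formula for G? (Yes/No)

Yes

Check the formula against G row by row:
  A1=0, A2=0, A3=0, A4=0: formula gives 1, G = 1 ✓
  A1=0, A2=0, A3=0, A4=1: formula gives 1, G = 1 ✓
  A1=0, A2=0, A3=1, A4=0: formula gives 1, G = 1 ✓
  A1=0, A2=0, A3=1, A4=1: formula gives 0, G = 0 ✓
  …and likewise for the remaining 12 rows.
All 16 rows match — the expression computes G exactly.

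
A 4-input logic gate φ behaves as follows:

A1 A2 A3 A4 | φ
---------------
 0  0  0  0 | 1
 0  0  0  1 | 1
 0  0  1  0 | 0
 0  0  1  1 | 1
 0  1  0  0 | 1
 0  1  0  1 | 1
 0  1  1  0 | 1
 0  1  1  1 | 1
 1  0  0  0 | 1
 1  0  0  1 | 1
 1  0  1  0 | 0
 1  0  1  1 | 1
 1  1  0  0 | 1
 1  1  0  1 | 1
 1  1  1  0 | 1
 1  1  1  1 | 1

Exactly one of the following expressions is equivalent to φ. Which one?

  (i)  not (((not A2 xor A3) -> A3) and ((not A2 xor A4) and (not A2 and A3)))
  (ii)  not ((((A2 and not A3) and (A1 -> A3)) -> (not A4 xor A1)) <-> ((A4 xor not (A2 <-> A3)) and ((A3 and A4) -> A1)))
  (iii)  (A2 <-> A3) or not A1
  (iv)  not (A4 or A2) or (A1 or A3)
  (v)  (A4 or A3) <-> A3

(ii) fails at (0,0,0,1): the formula yields 0, φ is 1.
(iii) fails at (0,0,1,0): the formula yields 1, φ is 0.
(iv) fails at (0,0,0,1): the formula yields 0, φ is 1.
(v) fails at (0,0,0,1): the formula yields 0, φ is 1.
That leaves (i). Evaluating it on every row reproduces the table of φ exactly.

i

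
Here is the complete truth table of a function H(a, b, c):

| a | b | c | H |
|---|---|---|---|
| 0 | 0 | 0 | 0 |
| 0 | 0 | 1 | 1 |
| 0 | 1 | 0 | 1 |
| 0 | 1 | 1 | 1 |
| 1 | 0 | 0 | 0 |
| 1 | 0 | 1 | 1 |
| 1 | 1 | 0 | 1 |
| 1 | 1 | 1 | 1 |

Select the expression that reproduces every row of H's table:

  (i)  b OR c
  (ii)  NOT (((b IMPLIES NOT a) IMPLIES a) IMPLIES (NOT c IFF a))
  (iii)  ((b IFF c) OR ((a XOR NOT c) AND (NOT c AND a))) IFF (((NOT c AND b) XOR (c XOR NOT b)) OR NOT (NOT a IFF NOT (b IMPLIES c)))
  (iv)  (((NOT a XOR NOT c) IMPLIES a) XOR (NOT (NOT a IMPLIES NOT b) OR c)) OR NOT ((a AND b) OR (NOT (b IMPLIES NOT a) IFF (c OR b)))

(ii) fails at (0,0,1): the formula yields 0, H is 1.
(iii) fails at (0,0,0): the formula yields 1, H is 0.
(iv) fails at (0,0,0): the formula yields 1, H is 0.
Only (i) survives; checking it on all 8 rows confirms it matches H.

i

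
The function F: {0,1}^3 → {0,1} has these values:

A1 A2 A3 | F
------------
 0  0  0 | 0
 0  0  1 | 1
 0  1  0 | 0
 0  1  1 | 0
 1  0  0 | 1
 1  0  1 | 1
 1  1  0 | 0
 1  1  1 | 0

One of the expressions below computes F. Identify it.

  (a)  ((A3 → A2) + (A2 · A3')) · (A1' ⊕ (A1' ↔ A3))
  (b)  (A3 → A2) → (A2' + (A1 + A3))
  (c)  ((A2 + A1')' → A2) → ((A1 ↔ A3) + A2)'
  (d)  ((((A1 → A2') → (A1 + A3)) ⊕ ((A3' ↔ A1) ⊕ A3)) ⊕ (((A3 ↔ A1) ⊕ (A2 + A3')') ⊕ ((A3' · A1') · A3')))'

(a): at (0,0,0) it gives 1, but F = 0 — eliminated.
(b): at (0,0,0) it gives 1, but F = 0 — eliminated.
(d): at (0,0,0) it gives 1, but F = 0 — eliminated.
Only (c) survives; checking it on all 8 rows confirms it matches F.

c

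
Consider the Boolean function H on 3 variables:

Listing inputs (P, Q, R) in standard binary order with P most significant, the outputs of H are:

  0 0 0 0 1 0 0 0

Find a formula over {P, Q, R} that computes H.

H(P, Q, R) = (P and not Q) and not R

H is 1 on exactly one input, (1,0,0), whose minterm is P·¬Q·¬R. So H is just that conjunction.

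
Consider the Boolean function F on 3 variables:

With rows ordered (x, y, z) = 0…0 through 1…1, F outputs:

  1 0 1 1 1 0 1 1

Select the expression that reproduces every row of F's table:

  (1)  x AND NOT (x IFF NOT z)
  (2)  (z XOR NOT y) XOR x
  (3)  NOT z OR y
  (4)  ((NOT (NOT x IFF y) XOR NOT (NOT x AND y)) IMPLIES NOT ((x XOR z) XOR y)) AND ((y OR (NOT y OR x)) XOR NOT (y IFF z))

(1) fails at (0,0,0): the formula yields 0, F is 1.
(2) fails at (0,1,0): the formula yields 0, F is 1.
(4) fails at (0,1,0): the formula yields 0, F is 1.
That leaves (3). Evaluating it on every row reproduces the table of F exactly.

3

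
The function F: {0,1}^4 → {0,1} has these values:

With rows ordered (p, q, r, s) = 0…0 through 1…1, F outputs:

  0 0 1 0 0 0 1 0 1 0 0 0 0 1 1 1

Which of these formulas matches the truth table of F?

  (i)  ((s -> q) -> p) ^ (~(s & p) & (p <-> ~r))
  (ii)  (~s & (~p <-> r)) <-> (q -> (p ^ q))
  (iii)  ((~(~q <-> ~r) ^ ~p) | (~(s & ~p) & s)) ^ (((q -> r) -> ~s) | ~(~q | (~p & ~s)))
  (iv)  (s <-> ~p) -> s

(i) fails at (0,0,0,1): the formula yields 1, F is 0.
(iii) fails at (0,0,0,1): the formula yields 1, F is 0.
(iv) fails at (0,0,0,0): the formula yields 1, F is 0.
That leaves (ii). Evaluating it on every row reproduces the table of F exactly.

ii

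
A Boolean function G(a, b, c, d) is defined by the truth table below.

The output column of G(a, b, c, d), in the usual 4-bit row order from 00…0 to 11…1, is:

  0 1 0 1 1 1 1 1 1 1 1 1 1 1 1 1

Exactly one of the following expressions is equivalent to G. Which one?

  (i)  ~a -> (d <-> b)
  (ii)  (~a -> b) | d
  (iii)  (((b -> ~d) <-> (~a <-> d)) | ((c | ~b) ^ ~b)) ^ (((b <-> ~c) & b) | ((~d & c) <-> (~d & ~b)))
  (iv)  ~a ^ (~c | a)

ii

(i) fails at (0,0,0,0): the formula yields 1, G is 0.
(iii) fails at (0,0,0,1): the formula yields 0, G is 1.
(iv) fails at (0,0,0,1): the formula yields 0, G is 1.
Only (ii) survives; checking it on all 16 rows confirms it matches G.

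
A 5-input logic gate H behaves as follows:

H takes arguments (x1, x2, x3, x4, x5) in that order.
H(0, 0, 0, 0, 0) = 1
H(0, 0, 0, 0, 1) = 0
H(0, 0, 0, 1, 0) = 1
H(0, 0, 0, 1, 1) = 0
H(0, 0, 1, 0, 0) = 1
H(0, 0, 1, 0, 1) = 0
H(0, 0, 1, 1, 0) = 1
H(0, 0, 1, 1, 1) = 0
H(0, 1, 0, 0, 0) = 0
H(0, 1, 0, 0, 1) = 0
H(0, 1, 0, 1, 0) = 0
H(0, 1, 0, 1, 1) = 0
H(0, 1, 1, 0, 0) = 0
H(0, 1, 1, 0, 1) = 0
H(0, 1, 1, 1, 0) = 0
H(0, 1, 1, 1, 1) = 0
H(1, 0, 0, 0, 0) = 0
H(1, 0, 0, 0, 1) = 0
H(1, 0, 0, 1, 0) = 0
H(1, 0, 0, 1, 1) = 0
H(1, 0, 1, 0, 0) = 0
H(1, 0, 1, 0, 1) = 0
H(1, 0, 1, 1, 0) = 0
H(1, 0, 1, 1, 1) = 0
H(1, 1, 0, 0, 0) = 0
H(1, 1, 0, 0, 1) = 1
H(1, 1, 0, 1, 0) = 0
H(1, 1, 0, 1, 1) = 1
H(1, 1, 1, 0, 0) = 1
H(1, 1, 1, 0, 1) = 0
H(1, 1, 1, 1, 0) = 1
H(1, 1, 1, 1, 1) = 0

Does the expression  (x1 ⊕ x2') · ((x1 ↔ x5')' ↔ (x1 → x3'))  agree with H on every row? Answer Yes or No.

Evaluate (x1 ⊕ x2') · ((x1 ↔ x5')' ↔ (x1 → x3')) on each row and compare to H:
  x1=0, x2=0, x3=0, x4=0, x5=0: formula gives 1, H = 1 ✓
  x1=0, x2=0, x3=0, x4=0, x5=1: formula gives 0, H = 0 ✓
  x1=0, x2=0, x3=0, x4=1, x5=0: formula gives 1, H = 1 ✓
  x1=0, x2=0, x3=0, x4=1, x5=1: formula gives 0, H = 0 ✓
  … (the remaining 28 rows also agree.)
All 32 rows match — the expression computes H exactly.

Yes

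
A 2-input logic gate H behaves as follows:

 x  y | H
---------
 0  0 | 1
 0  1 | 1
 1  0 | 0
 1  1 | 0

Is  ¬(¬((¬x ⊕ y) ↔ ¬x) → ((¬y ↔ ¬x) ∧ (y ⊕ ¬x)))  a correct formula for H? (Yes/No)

Evaluate ¬(¬((¬x ⊕ y) ↔ ¬x) → ((¬y ↔ ¬x) ∧ (y ⊕ ¬x))) on each row and compare to H:
  x=0, y=0: formula gives 0, but H = 1 ✗
A single disagreement suffices: at (0,0) they differ, so the formula does not compute H.

No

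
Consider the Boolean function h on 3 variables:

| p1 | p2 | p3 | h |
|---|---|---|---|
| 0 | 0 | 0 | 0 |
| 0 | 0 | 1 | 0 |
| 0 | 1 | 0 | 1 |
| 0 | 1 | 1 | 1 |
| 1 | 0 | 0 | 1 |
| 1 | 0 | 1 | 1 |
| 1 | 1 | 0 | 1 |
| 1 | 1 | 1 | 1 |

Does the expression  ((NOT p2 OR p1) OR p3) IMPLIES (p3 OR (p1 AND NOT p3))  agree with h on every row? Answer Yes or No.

Evaluate ((NOT p2 OR p1) OR p3) IMPLIES (p3 OR (p1 AND NOT p3)) on each row and compare to h:
  p1=0, p2=0, p3=0: formula gives 0, h = 0 ✓
  p1=0, p2=0, p3=1: formula gives 1, but h = 0 ✗
A single disagreement suffices: at (0,0,1) they differ, so the formula does not compute h.

No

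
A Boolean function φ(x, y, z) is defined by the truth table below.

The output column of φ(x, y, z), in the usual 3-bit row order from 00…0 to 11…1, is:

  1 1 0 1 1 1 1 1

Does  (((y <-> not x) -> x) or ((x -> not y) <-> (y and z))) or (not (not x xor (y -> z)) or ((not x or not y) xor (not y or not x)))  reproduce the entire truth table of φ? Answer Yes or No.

Check the formula against φ row by row:
  x=0, y=0, z=0: formula gives 1, φ = 1 ✓
  x=0, y=0, z=1: formula gives 1, φ = 1 ✓
  x=0, y=1, z=0: formula gives 0, φ = 0 ✓
  x=0, y=1, z=1: formula gives 1, φ = 1 ✓
  x=1, y=0, z=0: formula gives 1, φ = 1 ✓
  … (the remaining 3 rows also agree.)
Every row agrees, so the formula is equivalent.

Yes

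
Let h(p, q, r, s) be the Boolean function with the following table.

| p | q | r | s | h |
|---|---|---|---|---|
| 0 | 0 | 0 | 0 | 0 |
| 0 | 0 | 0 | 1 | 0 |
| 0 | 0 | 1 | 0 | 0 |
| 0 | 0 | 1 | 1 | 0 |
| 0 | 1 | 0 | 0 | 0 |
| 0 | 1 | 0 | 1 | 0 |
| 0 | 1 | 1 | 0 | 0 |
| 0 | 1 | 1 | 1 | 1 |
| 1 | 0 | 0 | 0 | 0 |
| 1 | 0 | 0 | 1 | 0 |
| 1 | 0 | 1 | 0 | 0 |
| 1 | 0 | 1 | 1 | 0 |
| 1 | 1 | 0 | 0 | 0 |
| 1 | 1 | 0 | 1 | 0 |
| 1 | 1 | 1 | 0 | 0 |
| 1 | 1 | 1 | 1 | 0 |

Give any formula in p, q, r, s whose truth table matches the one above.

Only row (0,1,1,1) gives 1. That row's minterm ¬p·q·r·s is h directly.

h(p, q, r, s) = ((~p & q) & r) & s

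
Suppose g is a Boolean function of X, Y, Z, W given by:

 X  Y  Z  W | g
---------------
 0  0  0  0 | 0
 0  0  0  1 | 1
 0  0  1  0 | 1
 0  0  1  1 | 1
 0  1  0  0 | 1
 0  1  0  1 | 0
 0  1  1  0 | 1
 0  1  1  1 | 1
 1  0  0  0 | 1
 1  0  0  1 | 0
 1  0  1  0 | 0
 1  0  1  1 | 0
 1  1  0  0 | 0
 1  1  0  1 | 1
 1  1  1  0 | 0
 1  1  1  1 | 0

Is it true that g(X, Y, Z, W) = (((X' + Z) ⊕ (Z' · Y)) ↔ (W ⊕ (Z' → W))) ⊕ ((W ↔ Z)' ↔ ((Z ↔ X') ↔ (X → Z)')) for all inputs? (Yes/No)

Evaluate (((X' + Z) ⊕ (Z' · Y)) ↔ (W ⊕ (Z' → W))) ⊕ ((W ↔ Z)' ↔ ((Z ↔ X') ↔ (X → Z)')) on each row and compare to g:
  X=0, Y=0, Z=0, W=0: formula gives 0, g = 0 ✓
  X=0, Y=0, Z=0, W=1: formula gives 1, g = 1 ✓
  X=0, Y=0, Z=1, W=0: formula gives 1, g = 1 ✓
  X=0, Y=0, Z=1, W=1: formula gives 1, g = 1 ✓
  …and likewise for the remaining 12 rows.
No disagreement on any input; they are logically equivalent.

Yes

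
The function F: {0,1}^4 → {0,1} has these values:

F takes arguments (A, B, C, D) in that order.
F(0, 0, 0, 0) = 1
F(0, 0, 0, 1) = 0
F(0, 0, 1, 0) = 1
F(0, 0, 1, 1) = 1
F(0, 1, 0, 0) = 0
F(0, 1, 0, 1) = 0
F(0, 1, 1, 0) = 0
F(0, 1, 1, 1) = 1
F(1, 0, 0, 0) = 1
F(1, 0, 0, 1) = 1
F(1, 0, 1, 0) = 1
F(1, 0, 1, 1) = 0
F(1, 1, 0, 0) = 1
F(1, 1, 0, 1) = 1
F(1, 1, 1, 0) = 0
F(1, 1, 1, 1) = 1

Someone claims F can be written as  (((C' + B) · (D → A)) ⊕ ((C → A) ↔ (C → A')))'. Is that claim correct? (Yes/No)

Evaluate (((C' + B) · (D → A)) ⊕ ((C → A) ↔ (C → A')))' on each row and compare to F:
  A=0, B=0, C=0, D=0: formula gives 1, F = 1 ✓
  A=0, B=0, C=0, D=1: formula gives 0, F = 0 ✓
  A=0, B=0, C=1, D=0: formula gives 1, F = 1 ✓
  A=0, B=0, C=1, D=1: formula gives 1, F = 1 ✓
  A=0, B=1, C=0, D=0: formula gives 1, but F = 0 ✗
A single disagreement suffices: at (0,1,0,0) they differ, so the formula does not compute F.

No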